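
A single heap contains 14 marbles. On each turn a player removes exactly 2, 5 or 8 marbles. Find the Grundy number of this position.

0

Grundy values for subtraction set {2, 5, 8}:
g(0) = mex{} = 0
g(1) = mex{} = 0
g(2) = mex{0} = 1
g(3) = mex{0} = 1
g(4) = mex{1} = 0
g(5) = mex{0,1} = 2
g(6) = mex{0} = 1
g(7) = mex{1,2} = 0
g(8) = mex{0,1} = 2
g(9) = mex{0} = 1
g(10) = mex{1,2} = 0
g(11) = mex{1} = 0
g(12) = mex{0} = 1
g(13) = mex{0,2} = 1
g(14) = mex{1} = 0
So g(14) = 0.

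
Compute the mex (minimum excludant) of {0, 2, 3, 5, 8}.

1

0 is in the set but 1 is not, so the mex is 1.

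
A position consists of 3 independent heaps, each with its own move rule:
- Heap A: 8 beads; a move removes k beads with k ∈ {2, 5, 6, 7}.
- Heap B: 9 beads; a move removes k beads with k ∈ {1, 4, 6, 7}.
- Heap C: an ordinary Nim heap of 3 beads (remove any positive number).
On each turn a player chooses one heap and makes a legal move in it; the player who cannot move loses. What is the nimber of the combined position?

Build the Grundy sequence for heap A with g(k) = mex{g(k−s) : s ∈ {2, 5, 6, 7}, s ≤ k}:
k:     0  1  2  3  4  5  6  7  8
g(k):  0  0  1  1  0  2  1  3  2
So g(8) = 2.
Grundy values for heap B (subtraction set {1, 4, 6, 7}):
g(0) = mex{} = 0
g(1) = mex{0} = 1
g(2) = mex{1} = 0
g(3) = mex{0} = 1
g(4) = mex{0,1} = 2
g(5) = mex{1,2} = 0
g(6) = mex{0} = 1
g(7) = mex{0,1} = 2
g(8) = mex{0,1,2} = 3
g(9) = mex{0,1,3} = 2
So g(9) = 2.
Heap C is a plain Nim heap of size 3, so its Grundy value is 3.
The value of a disjunctive sum is the nim-sum of the parts.
Combined value = 2 XOR 2 XOR 3 = 3.

3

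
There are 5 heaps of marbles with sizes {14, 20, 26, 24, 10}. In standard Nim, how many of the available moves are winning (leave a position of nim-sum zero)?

3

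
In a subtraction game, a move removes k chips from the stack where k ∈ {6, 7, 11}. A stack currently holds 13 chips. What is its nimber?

2

Compute g(0), g(1), … for moves {6, 7, 11}:
g(0) = mex{} = 0
g(1) = mex{} = 0
g(2) = mex{} = 0
g(3) = mex{} = 0
g(4) = mex{} = 0
g(5) = mex{} = 0
g(6) = mex{0} = 1
g(7) = mex{0} = 1
g(8) = mex{0} = 1
g(9) = mex{0} = 1
g(10) = mex{0} = 1
g(11) = mex{0} = 1
g(12) = mex{0,1} = 2
g(13) = mex{0,1} = 2
So g(13) = 2.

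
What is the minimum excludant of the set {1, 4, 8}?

0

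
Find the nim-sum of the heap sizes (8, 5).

13

Compute the nim-sum pairwise:
8 XOR 5 = 13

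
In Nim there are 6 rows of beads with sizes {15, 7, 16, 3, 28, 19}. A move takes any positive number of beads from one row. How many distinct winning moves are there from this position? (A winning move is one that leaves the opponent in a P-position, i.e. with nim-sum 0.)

3

Compute the nim-sum pairwise:
15 ^ 7 = 8
8 ^ 16 = 24
24 ^ 3 = 27
27 ^ 28 = 7
7 ^ 19 = 20
The overall nim-sum is X = 20. A row of size p has a winning move iff p XOR X < p (reduce it to p XOR X).
  15: 15 XOR 20 = 27 ≥ 15 — no move.
  7: 7 XOR 20 = 19 ≥ 7 — no move.
  16: 16 XOR 20 = 4 < 16 — winning move (to 4).
  3: 3 XOR 20 = 23 ≥ 3 — no move.
  28: 28 XOR 20 = 8 < 28 — winning move (to 8).
  19: 19 XOR 20 = 7 < 19 — winning move (to 7).
That gives 3 winning moves.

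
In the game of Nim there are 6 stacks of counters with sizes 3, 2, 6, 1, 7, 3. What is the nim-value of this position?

Write each in binary and XOR column by column:
  011  (3)
  010  (2)
  110  (6)
  001  (1)
  111  (7)
  011  (3)
  ---
  010  (2)

2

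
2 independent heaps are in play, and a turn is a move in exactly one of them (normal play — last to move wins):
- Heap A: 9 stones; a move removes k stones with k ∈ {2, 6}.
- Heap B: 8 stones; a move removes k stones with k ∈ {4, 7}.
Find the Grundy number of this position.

For heap A, compute g(0), g(1), … with moves {2, 6}:
g(0) = mex{} = 0
g(1) = mex{} = 0
g(2) = mex{0} = 1
g(3) = mex{0} = 1
g(4) = mex{1} = 0
g(5) = mex{1} = 0
g(6) = mex{0} = 1
g(7) = mex{0} = 1
g(8) = mex{1} = 0
g(9) = mex{1} = 0
So g(9) = 0.
Grundy values for heap B (subtraction set {4, 7}):
k:     0  1  2  3  4  5  6  7  8
g(k):  0  0  0  0  1  1  1  1  2
So g(8) = 2.
The value of a disjunctive sum is the nim-sum of the parts.
Combined value = 0 ⊕ 2 = 2.

2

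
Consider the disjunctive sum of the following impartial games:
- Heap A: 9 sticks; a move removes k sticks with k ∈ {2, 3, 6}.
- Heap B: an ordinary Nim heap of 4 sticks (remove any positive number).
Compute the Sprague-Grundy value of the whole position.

4

Build the Grundy sequence for heap A with g(k) = mex{g(k−s) : s ∈ {2, 3, 6}, s ≤ k}:
k:     0  1  2  3  4  5  6  7  8  9
g(k):  0  0  1  1  2  0  3  1  2  0
So g(9) = 0.
Heap B is a plain Nim heap of size 4, so its Grundy value is 4.
The value of a disjunctive sum is the nim-sum of the parts.
Combined value = 0 ⊕ 4 = 4.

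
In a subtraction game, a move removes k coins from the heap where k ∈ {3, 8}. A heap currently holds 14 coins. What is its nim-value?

Build the Grundy sequence with g(k) = mex{g(k−s) : s ∈ {3, 8}, s ≤ k}:
k:     0  1  2  3  4  5  6  7  8  9 10 11 12 13 14
g(k):  0  0  0  1  1  1  0  0  2  1  1  0  0  0  1
So g(14) = 1.

1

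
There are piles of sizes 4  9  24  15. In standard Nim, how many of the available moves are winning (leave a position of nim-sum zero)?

1

Nim-sum: 4 XOR 9 XOR 24 XOR 15 = 26.
The overall nim-sum is X = 26. A pile of size p has a winning move iff p XOR X < p (reduce it to p XOR X).
  4: 4 XOR 26 = 30 ≥ 4 — no move.
  9: 9 XOR 26 = 19 ≥ 9 — no move.
  24: 24 XOR 26 = 2 < 24 — winning move (to 2).
  15: 15 XOR 26 = 21 ≥ 15 — no move.
That gives 1 winning move.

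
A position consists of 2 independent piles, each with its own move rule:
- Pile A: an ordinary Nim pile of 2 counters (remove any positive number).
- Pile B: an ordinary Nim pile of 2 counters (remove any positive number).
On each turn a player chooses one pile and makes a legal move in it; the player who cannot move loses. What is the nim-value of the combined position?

0

Pile A is a plain Nim pile of size 2, so its Grundy value is 2.
Pile B is a plain Nim pile of size 2, so its Grundy value is 2.
By the Sprague-Grundy theorem, the Grundy value of a sum of independent games is the XOR of the component values.
Combined value = 2 ⊕ 2 = 0.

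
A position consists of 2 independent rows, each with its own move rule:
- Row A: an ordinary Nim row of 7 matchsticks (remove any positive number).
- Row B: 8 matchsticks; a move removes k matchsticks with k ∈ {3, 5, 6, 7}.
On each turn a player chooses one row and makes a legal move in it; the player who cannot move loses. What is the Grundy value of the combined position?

5

Row A is a plain Nim row of size 7, so its Grundy value is 7.
Build the Grundy sequence for row B with g(k) = mex{g(k−s) : s ∈ {3, 5, 6, 7}, s ≤ k}:
g(0) = mex{} = 0
g(1) = mex{} = 0
g(2) = mex{} = 0
g(3) = mex{0} = 1
g(4) = mex{0} = 1
g(5) = mex{0} = 1
g(6) = mex{0,1} = 2
g(7) = mex{0,1} = 2
g(8) = mex{0,1} = 2
So g(8) = 2.
By the Sprague-Grundy theorem, the Grundy value of a sum of independent games is the XOR of the component values.
Combined value = 7 ⊕ 2 = 5.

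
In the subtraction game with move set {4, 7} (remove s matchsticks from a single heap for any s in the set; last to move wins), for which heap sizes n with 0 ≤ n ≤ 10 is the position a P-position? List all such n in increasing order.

Grundy values for subtraction set {4, 7}:
g(0) = mex{} = 0
g(1) = mex{} = 0
g(2) = mex{} = 0
g(3) = mex{} = 0
g(4) = mex{0} = 1
g(5) = mex{0} = 1
g(6) = mex{0} = 1
g(7) = mex{0} = 1
g(8) = mex{0,1} = 2
g(9) = mex{0,1} = 2
g(10) = mex{0,1} = 2
The P-positions (g = 0) in 0..10 are 0, 1, 2, 3.

0, 1, 2, 3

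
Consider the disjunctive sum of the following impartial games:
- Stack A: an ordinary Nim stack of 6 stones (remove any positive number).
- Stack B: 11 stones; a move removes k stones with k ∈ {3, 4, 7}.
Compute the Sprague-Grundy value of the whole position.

6

Stack A is a plain Nim stack of size 6, so its Grundy value is 6.
Build the Grundy sequence for stack B with g(k) = mex{g(k−s) : s ∈ {3, 4, 7}, s ≤ k}:
g(0) = mex{} = 0
g(1) = mex{} = 0
g(2) = mex{} = 0
g(3) = mex{0} = 1
g(4) = mex{0} = 1
g(5) = mex{0} = 1
g(6) = mex{0,1} = 2
g(7) = mex{0,1} = 2
g(8) = mex{0,1} = 2
g(9) = mex{0,1,2} = 3
g(10) = mex{1,2} = 0
g(11) = mex{1,2} = 0
So g(11) = 0.
The value of a disjunctive sum is the nim-sum of the parts.
Combined value = 6 ⊕ 0 = 6.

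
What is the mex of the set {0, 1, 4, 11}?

2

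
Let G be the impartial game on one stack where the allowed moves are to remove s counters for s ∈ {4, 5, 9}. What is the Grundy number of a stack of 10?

2

Compute g(0), g(1), … for moves {4, 5, 9}:
k:     0  1  2  3  4  5  6  7  8  9 10
g(k):  0  0  0  0  1  1  1  1  2  2  2
So g(10) = 2.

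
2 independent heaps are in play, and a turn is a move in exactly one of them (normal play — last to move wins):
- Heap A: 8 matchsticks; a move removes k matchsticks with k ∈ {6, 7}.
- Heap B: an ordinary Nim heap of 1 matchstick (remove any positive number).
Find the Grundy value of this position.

0

For heap A, compute g(0), g(1), … with moves {6, 7}:
k:     0  1  2  3  4  5  6  7  8
g(k):  0  0  0  0  0  0  1  1  1
So g(8) = 1.
Heap B is a plain Nim heap of size 1, so its Grundy value is 1.
The value of a disjunctive sum is the nim-sum of the parts.
Combined value = 1 XOR 1 = 0.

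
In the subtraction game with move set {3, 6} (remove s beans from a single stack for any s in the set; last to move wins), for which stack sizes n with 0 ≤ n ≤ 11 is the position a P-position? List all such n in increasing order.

Build the Grundy sequence with g(k) = mex{g(k−s) : s ∈ {3, 6}, s ≤ k}:
g(0) = mex{} = 0
g(1) = mex{} = 0
g(2) = mex{} = 0
g(3) = mex{0} = 1
g(4) = mex{0} = 1
g(5) = mex{0} = 1
g(6) = mex{0,1} = 2
g(7) = mex{0,1} = 2
g(8) = mex{0,1} = 2
g(9) = mex{1,2} = 0
g(10) = mex{1,2} = 0
g(11) = mex{1,2} = 0
The P-positions (g = 0) in 0..11 are 0, 1, 2, 9, 10, 11.

0, 1, 2, 9, 10, 11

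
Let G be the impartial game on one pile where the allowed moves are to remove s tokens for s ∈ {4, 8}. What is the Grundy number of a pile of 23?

2

Compute g(0), g(1), … for moves {4, 8}:
k:     0  1  2  3  4  5  6  7  8  9 10 11 12 13 14 15 16 17 18 19 20 21 22 23
g(k):  0  0  0  0  1  1  1  1  2  2  2  2  0  0  0  0  1  1  1  1  2  2  2  2
So g(23) = 2.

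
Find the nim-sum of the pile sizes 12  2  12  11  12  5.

0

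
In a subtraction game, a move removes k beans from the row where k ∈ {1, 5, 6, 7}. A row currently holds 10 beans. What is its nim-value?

2

Build the Grundy sequence with g(k) = mex{g(k−s) : s ∈ {1, 5, 6, 7}, s ≤ k}:
g(0) = mex{} = 0
g(1) = mex{0} = 1
g(2) = mex{1} = 0
g(3) = mex{0} = 1
g(4) = mex{1} = 0
g(5) = mex{0} = 1
g(6) = mex{0,1} = 2
g(7) = mex{0,1,2} = 3
g(8) = mex{0,1,3} = 2
g(9) = mex{0,1,2} = 3
g(10) = mex{0,1,3} = 2
So g(10) = 2.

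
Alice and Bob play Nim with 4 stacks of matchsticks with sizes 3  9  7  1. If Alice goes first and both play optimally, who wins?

Nim-sum: 3 ⊕ 9 ⊕ 7 ⊕ 1 = 12.
The nim-sum is 12 ≠ 0, so this is an N-position: the player to move can win; Alice has a winning move.

Alice wins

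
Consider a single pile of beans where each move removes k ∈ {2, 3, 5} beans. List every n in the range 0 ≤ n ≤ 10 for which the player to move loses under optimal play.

0, 1, 7, 8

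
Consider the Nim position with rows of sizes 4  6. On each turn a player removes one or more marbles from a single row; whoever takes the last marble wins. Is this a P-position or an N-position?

In binary:
  100  (4)
  110  (6)
  ---
  010  (2)
The nim-sum is 2 ≠ 0, so this is an N-position: the player to move can win.

N-position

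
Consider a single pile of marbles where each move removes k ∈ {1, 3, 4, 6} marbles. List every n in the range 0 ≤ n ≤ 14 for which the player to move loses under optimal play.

Compute g(0), g(1), … for moves {1, 3, 4, 6}:
g(0) = mex{} = 0
g(1) = mex{0} = 1
g(2) = mex{1} = 0
g(3) = mex{0} = 1
g(4) = mex{0,1} = 2
g(5) = mex{0,1,2} = 3
g(6) = mex{0,1,3} = 2
g(7) = mex{1,2} = 0
g(8) = mex{0,2,3} = 1
g(9) = mex{1,2,3} = 0
g(10) = mex{0,2} = 1
g(11) = mex{0,1,3} = 2
g(12) = mex{0,1,2} = 3
g(13) = mex{0,1,3} = 2
g(14) = mex{1,2} = 0
The P-positions (g = 0) in 0..14 are 0, 2, 7, 9, 14.

0, 2, 7, 9, 14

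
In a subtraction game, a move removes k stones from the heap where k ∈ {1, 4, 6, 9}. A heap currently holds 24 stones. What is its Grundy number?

2

Compute g(0), g(1), … for moves {1, 4, 6, 9}:
k:     0  1  2  3  4  5  6  7  8  9 10 11 12 13 14 15 16 17 18 19 20 21 22 23 24
g(k):  0  1  0  1  2  0  1  0  1  2  0  1  0  1  2  0  1  0  1  2  0  1  0  1  2
So g(24) = 2.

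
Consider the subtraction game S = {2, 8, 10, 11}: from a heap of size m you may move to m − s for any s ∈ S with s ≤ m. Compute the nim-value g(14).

3

Build the Grundy sequence with g(k) = mex{g(k−s) : s ∈ {2, 8, 10, 11}, s ≤ k}:
g(0) = mex{} = 0
g(1) = mex{} = 0
g(2) = mex{0} = 1
g(3) = mex{0} = 1
g(4) = mex{1} = 0
g(5) = mex{1} = 0
g(6) = mex{0} = 1
g(7) = mex{0} = 1
g(8) = mex{0,1} = 2
g(9) = mex{0,1} = 2
g(10) = mex{0,1,2} = 3
g(11) = mex{0,1,2} = 3
g(12) = mex{0,1,3} = 2
g(13) = mex{0,1,3} = 2
g(14) = mex{0,1,2} = 3
So g(14) = 3.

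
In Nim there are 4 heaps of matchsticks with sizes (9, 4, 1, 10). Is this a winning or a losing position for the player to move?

Winning position

Compute the nim-sum pairwise:
9 ⊕ 4 = 13
13 ⊕ 1 = 12
12 ⊕ 10 = 6
The nim-sum is 6 ≠ 0, so this is an N-position: the player to move can win.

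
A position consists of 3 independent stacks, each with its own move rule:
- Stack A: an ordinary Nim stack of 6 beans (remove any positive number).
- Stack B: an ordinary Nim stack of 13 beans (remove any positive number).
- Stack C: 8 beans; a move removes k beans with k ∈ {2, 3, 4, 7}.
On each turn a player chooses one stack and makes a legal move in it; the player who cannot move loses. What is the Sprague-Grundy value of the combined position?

10

Stack A is a plain Nim stack of size 6, so its Grundy value is 6.
Stack B is a plain Nim stack of size 13, so its Grundy value is 13.
Grundy values for stack C (subtraction set {2, 3, 4, 7}):
g(0) = mex{} = 0
g(1) = mex{} = 0
g(2) = mex{0} = 1
g(3) = mex{0} = 1
g(4) = mex{0,1} = 2
g(5) = mex{0,1} = 2
g(6) = mex{1,2} = 0
g(7) = mex{0,1,2} = 3
g(8) = mex{0,2} = 1
So g(8) = 1.
By the Sprague-Grundy theorem, the Grundy value of a sum of independent games is the XOR of the component values.
Combined value = 6 ⊕ 13 ⊕ 1 = 10.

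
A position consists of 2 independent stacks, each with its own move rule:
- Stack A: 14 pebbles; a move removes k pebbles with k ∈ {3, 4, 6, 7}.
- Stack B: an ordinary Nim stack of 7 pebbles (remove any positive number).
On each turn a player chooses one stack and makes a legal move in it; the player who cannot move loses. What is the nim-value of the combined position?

6

Build the Grundy sequence for stack A with g(k) = mex{g(k−s) : s ∈ {3, 4, 6, 7}, s ≤ k}:
k:     0  1  2  3  4  5  6  7  8  9 10 11 12 13 14
g(k):  0  0  0  1  1  1  2  2  2  3  0  0  0  1  1
So g(14) = 1.
Stack B is a plain Nim stack of size 7, so its Grundy value is 7.
By the Sprague-Grundy theorem, the Grundy value of a sum of independent games is the XOR of the component values.
Combined value = 1 ⊕ 7 = 6.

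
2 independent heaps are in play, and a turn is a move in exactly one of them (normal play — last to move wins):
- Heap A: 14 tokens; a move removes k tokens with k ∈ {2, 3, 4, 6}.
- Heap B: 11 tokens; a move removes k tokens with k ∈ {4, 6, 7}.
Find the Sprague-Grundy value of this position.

For heap A, compute g(0), g(1), … with moves {2, 3, 4, 6}:
k:     0  1  2  3  4  5  6  7  8  9 10 11 12 13 14
g(k):  0  0  1  1  2  2  3  3  0  0  1  1  2  2  3
So g(14) = 3.
Build the Grundy sequence for heap B with g(k) = mex{g(k−s) : s ∈ {4, 6, 7}, s ≤ k}:
g(0) = mex{} = 0
g(1) = mex{} = 0
g(2) = mex{} = 0
g(3) = mex{} = 0
g(4) = mex{0} = 1
g(5) = mex{0} = 1
g(6) = mex{0} = 1
g(7) = mex{0} = 1
g(8) = mex{0,1} = 2
g(9) = mex{0,1} = 2
g(10) = mex{0,1} = 2
g(11) = mex{1} = 0
So g(11) = 0.
The value of a disjunctive sum is the nim-sum of the parts.
Combined value = 3 XOR 0 = 3.

3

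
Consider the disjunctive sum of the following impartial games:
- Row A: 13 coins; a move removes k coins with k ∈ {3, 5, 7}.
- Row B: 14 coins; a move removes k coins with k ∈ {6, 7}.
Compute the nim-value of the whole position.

1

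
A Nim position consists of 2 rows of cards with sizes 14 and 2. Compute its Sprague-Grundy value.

Write each in binary and XOR column by column:
  1110  (14)
  0010  (2)
  ----
  1100  (12)

12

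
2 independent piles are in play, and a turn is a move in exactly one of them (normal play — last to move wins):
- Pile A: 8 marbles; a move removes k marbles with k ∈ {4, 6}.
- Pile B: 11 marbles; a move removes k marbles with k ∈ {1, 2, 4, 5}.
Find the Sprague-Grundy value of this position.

0

Build the Grundy sequence for pile A with g(k) = mex{g(k−s) : s ∈ {4, 6}, s ≤ k}:
g(0) = mex{} = 0
g(1) = mex{} = 0
g(2) = mex{} = 0
g(3) = mex{} = 0
g(4) = mex{0} = 1
g(5) = mex{0} = 1
g(6) = mex{0} = 1
g(7) = mex{0} = 1
g(8) = mex{0,1} = 2
So g(8) = 2.
Grundy values for pile B (subtraction set {1, 2, 4, 5}):
k:     0  1  2  3  4  5  6  7  8  9 10 11
g(k):  0  1  2  0  1  2  0  1  2  0  1  2
So g(11) = 2.
By the Sprague-Grundy theorem, the Grundy value of a sum of independent games is the XOR of the component values.
Combined value = 2 ⊕ 2 = 0.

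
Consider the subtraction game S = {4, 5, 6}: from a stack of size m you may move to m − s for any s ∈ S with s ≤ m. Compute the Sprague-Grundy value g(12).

0

Grundy values for subtraction set {4, 5, 6}:
g(0) = mex{} = 0
g(1) = mex{} = 0
g(2) = mex{} = 0
g(3) = mex{} = 0
g(4) = mex{0} = 1
g(5) = mex{0} = 1
g(6) = mex{0} = 1
g(7) = mex{0} = 1
g(8) = mex{0,1} = 2
g(9) = mex{0,1} = 2
g(10) = mex{1} = 0
g(11) = mex{1} = 0
g(12) = mex{1,2} = 0
So g(12) = 0.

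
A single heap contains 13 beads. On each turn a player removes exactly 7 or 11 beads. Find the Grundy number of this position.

1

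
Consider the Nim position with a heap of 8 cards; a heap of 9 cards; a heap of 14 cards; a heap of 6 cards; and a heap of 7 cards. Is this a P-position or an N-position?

Compute the nim-sum pairwise:
8 XOR 9 = 1
1 XOR 14 = 15
15 XOR 6 = 9
9 XOR 7 = 14
The nim-sum is 14 ≠ 0, so this is an N-position: the player to move can win.

N-position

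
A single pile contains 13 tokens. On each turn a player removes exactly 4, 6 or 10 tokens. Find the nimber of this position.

Grundy values for subtraction set {4, 6, 10}:
k:     0  1  2  3  4  5  6  7  8  9 10 11 12 13
g(k):  0  0  0  0  1  1  1  1  2  2  2  2  3  3
So g(13) = 3.

3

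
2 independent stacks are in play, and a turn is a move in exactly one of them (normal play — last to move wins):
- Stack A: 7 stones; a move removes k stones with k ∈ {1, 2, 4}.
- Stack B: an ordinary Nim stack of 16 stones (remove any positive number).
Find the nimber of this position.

For stack A, compute g(0), g(1), … with moves {1, 2, 4}:
g(0) = mex{} = 0
g(1) = mex{0} = 1
g(2) = mex{0,1} = 2
g(3) = mex{1,2} = 0
g(4) = mex{0,2} = 1
g(5) = mex{0,1} = 2
g(6) = mex{1,2} = 0
g(7) = mex{0,2} = 1
So g(7) = 1.
Stack B is a plain Nim stack of size 16, so its Grundy value is 16.
The value of a disjunctive sum is the nim-sum of the parts.
Combined value = 1 XOR 16 = 17.

17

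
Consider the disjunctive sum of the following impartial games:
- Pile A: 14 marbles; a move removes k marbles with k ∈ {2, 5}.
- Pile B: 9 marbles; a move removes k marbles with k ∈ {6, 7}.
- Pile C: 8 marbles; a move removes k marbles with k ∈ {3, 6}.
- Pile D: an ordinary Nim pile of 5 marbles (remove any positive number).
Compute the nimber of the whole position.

Build the Grundy sequence for pile A with g(k) = mex{g(k−s) : s ∈ {2, 5}, s ≤ k}:
g(0) = mex{} = 0
g(1) = mex{} = 0
g(2) = mex{0} = 1
g(3) = mex{0} = 1
g(4) = mex{1} = 0
g(5) = mex{0,1} = 2
g(6) = mex{0} = 1
g(7) = mex{1,2} = 0
g(8) = mex{1} = 0
g(9) = mex{0} = 1
g(10) = mex{0,2} = 1
g(11) = mex{1} = 0
g(12) = mex{0,1} = 2
g(13) = mex{0} = 1
g(14) = mex{1,2} = 0
So g(14) = 0.
For pile B, compute g(0), g(1), … with moves {6, 7}:
k:     0  1  2  3  4  5  6  7  8  9
g(k):  0  0  0  0  0  0  1  1  1  1
So g(9) = 1.
Grundy values for pile C (subtraction set {3, 6}):
k:     0  1  2  3  4  5  6  7  8
g(k):  0  0  0  1  1  1  2  2  2
So g(8) = 2.
Pile D is a plain Nim pile of size 5, so its Grundy value is 5.
The value of a disjunctive sum is the nim-sum of the parts.
Combined value = 0 ⊕ 1 ⊕ 2 ⊕ 5 = 6.

6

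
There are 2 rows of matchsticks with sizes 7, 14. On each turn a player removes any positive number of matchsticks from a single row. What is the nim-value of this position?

Nim-sum: 7 ⊕ 14 = 9.

9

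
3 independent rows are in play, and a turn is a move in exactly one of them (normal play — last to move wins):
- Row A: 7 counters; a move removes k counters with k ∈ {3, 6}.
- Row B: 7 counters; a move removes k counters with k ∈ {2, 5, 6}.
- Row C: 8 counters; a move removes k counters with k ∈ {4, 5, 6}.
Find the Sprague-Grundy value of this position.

3

Grundy values for row A (subtraction set {3, 6}):
g(0) = mex{} = 0
g(1) = mex{} = 0
g(2) = mex{} = 0
g(3) = mex{0} = 1
g(4) = mex{0} = 1
g(5) = mex{0} = 1
g(6) = mex{0,1} = 2
g(7) = mex{0,1} = 2
So g(7) = 2.
Grundy values for row B (subtraction set {2, 5, 6}):
k:     0  1  2  3  4  5  6  7
g(k):  0  0  1  1  0  2  1  3
So g(7) = 3.
For row C, compute g(0), g(1), … with moves {4, 5, 6}:
g(0) = mex{} = 0
g(1) = mex{} = 0
g(2) = mex{} = 0
g(3) = mex{} = 0
g(4) = mex{0} = 1
g(5) = mex{0} = 1
g(6) = mex{0} = 1
g(7) = mex{0} = 1
g(8) = mex{0,1} = 2
So g(8) = 2.
By the Sprague-Grundy theorem, the Grundy value of a sum of independent games is the XOR of the component values.
Combined value = 2 XOR 3 XOR 2 = 3.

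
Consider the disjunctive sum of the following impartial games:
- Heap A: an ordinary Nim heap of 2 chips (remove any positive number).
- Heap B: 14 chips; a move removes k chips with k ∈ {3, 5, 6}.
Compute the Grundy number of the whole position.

Heap A is a plain Nim heap of size 2, so its Grundy value is 2.
For heap B, compute g(0), g(1), … with moves {3, 5, 6}:
k:     0  1  2  3  4  5  6  7  8  9 10 11 12 13 14
g(k):  0  0  0  1  1  1  2  2  2  0  0  0  1  1  1
So g(14) = 1.
The value of a disjunctive sum is the nim-sum of the parts.
Combined value = 2 XOR 1 = 3.

3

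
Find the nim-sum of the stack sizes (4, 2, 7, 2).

3

Nim-sum: 4 ^ 2 ^ 7 ^ 2 = 3.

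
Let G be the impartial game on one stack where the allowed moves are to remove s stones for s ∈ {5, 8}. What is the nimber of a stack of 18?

1

Compute g(0), g(1), … for moves {5, 8}:
k:     0  1  2  3  4  5  6  7  8  9 10 11 12 13 14 15 16 17 18
g(k):  0  0  0  0  0  1  1  1  1  1  2  2  2  0  0  0  0  0  1
So g(18) = 1.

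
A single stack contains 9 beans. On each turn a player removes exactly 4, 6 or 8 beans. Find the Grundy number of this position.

2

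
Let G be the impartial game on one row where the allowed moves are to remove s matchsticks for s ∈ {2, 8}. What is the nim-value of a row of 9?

2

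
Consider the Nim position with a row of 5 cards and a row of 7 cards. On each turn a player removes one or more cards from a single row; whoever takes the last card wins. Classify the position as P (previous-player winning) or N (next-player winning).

Nim-sum: 5 ^ 7 = 2.
The nim-sum is 2 ≠ 0, so this is an N-position: the player to move can win.

N-position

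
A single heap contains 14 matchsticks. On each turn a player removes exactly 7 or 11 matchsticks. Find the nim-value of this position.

2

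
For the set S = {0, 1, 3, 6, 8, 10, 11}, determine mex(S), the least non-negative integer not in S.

2

The values 0, 1 are all present; 2 is the first non-negative integer missing from the set.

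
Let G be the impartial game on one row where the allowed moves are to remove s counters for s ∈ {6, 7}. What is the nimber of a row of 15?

Build the Grundy sequence with g(k) = mex{g(k−s) : s ∈ {6, 7}, s ≤ k}:
k:     0  1  2  3  4  5  6  7  8  9 10 11 12 13 14 15
g(k):  0  0  0  0  0  0  1  1  1  1  1  1  2  0  0  0
So g(15) = 0.

0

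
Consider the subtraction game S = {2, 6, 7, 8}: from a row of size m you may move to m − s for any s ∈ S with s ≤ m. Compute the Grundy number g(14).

0

Grundy values for subtraction set {2, 6, 7, 8}:
g(0) = mex{} = 0
g(1) = mex{} = 0
g(2) = mex{0} = 1
g(3) = mex{0} = 1
g(4) = mex{1} = 0
g(5) = mex{1} = 0
g(6) = mex{0} = 1
g(7) = mex{0} = 1
g(8) = mex{0,1} = 2
g(9) = mex{0,1} = 2
g(10) = mex{0,1,2} = 3
g(11) = mex{0,1,2} = 3
g(12) = mex{0,1,3} = 2
g(13) = mex{0,1,3} = 2
g(14) = mex{1,2} = 0
So g(14) = 0.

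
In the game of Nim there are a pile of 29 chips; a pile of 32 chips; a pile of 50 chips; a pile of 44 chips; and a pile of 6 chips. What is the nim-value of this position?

37

Bitwise XOR of the heap sizes:
  011101  (29)
  100000  (32)
  110010  (50)
  101100  (44)
  000110  (6)
  ------
  100101  (37)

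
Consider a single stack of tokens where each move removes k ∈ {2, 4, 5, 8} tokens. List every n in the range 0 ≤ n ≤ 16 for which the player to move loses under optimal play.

Compute g(0), g(1), … for moves {2, 4, 5, 8}:
k:     0  1  2  3  4  5  6  7  8  9 10 11 12 13 14 15 16
g(k):  0  0  1  1  2  2  3  0  4  1  0  2  1  0  2  1  0
The P-positions (g = 0) in 0..16 are 0, 1, 7, 10, 13, 16.

0, 1, 7, 10, 13, 16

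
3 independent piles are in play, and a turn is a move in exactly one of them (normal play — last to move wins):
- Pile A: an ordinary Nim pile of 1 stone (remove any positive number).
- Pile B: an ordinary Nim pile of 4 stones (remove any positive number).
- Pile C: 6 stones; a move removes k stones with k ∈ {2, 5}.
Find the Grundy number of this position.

Pile A is a plain Nim pile of size 1, so its Grundy value is 1.
Pile B is a plain Nim pile of size 4, so its Grundy value is 4.
Build the Grundy sequence for pile C with g(k) = mex{g(k−s) : s ∈ {2, 5}, s ≤ k}:
g(0) = mex{} = 0
g(1) = mex{} = 0
g(2) = mex{0} = 1
g(3) = mex{0} = 1
g(4) = mex{1} = 0
g(5) = mex{0,1} = 2
g(6) = mex{0} = 1
So g(6) = 1.
By the Sprague-Grundy theorem, the Grundy value of a sum of independent games is the XOR of the component values.
Combined value = 1 XOR 4 XOR 1 = 4.

4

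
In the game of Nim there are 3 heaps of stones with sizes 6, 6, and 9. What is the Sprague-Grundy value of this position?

9

Compute the nim-sum pairwise:
6 ⊕ 6 = 0
0 ⊕ 9 = 9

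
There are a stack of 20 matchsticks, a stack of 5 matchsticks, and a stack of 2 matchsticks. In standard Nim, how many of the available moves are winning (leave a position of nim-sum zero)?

In binary:
  10100  (20)
  00101  (5)
  00010  (2)
  -----
  10011  (19)
The overall nim-sum is X = 19. A stack of size p has a winning move iff p XOR X < p (reduce it to p XOR X).
  20: 20 XOR 19 = 7 < 20 — winning move (to 7).
  5: 5 XOR 19 = 22 ≥ 5 — no move.
  2: 2 XOR 19 = 17 ≥ 2 — no move.
That gives 1 winning move.

1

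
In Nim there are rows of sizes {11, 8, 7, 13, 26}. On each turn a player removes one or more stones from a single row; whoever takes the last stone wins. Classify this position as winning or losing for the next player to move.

Bitwise XOR of the heap sizes:
  01011  (11)
  01000  (8)
  00111  (7)
  01101  (13)
  11010  (26)
  -----
  10011  (19)
The nim-sum is 19 ≠ 0, so this is an N-position: the player to move can win.

Winning position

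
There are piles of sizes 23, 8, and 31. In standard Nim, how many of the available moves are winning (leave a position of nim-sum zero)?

Compute the nim-sum pairwise:
23 ⊕ 8 = 31
31 ⊕ 31 = 0
The nim-sum is already 0, so every move leaves a nonzero nim-sum — there are no winning moves.

0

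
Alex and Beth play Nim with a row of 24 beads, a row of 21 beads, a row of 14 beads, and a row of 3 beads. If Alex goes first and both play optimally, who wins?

Bitwise XOR of the heap sizes:
  11000  (24)
  10101  (21)
  01110  (14)
  00011  (3)
  -----
  00000  (0)
The nim-sum is 0, so this is a P-position: the player to move is in a losing position under optimal play; Alex is about to move from it and so loses — Beth wins.

Beth wins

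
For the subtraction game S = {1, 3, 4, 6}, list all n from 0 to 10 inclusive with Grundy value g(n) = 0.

0, 2, 7, 9

Grundy values for subtraction set {1, 3, 4, 6}:
g(0) = mex{} = 0
g(1) = mex{0} = 1
g(2) = mex{1} = 0
g(3) = mex{0} = 1
g(4) = mex{0,1} = 2
g(5) = mex{0,1,2} = 3
g(6) = mex{0,1,3} = 2
g(7) = mex{1,2} = 0
g(8) = mex{0,2,3} = 1
g(9) = mex{1,2,3} = 0
g(10) = mex{0,2} = 1
The P-positions (g = 0) in 0..10 are 0, 2, 7, 9.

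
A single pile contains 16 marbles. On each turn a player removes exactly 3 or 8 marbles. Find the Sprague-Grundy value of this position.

1

Compute g(0), g(1), … for moves {3, 8}:
k:     0  1  2  3  4  5  6  7  8  9 10 11 12 13 14 15 16
g(k):  0  0  0  1  1  1  0  0  2  1  1  0  0  0  1  1  1
So g(16) = 1.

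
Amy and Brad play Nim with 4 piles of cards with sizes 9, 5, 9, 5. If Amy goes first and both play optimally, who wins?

Brad wins

Nim-sum: 9 ⊕ 5 ⊕ 9 ⊕ 5 = 0.
The nim-sum is 0, so this is a P-position: the player to move is in a losing position under optimal play; Amy is about to move from it and so loses — Brad wins.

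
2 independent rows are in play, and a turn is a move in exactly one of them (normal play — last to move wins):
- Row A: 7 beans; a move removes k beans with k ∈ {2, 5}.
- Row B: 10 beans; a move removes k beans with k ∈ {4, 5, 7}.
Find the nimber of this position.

Grundy values for row A (subtraction set {2, 5}):
k:     0  1  2  3  4  5  6  7
g(k):  0  0  1  1  0  2  1  0
So g(7) = 0.
Grundy values for row B (subtraction set {4, 5, 7}):
g(0) = mex{} = 0
g(1) = mex{} = 0
g(2) = mex{} = 0
g(3) = mex{} = 0
g(4) = mex{0} = 1
g(5) = mex{0} = 1
g(6) = mex{0} = 1
g(7) = mex{0} = 1
g(8) = mex{0,1} = 2
g(9) = mex{0,1} = 2
g(10) = mex{0,1} = 2
So g(10) = 2.
By the Sprague-Grundy theorem, the Grundy value of a sum of independent games is the XOR of the component values.
Combined value = 0 XOR 2 = 2.

2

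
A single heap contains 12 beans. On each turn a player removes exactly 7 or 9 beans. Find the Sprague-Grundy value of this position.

Compute g(0), g(1), … for moves {7, 9}:
k:     0  1  2  3  4  5  6  7  8  9 10 11 12
g(k):  0  0  0  0  0  0  0  1  1  1  1  1  1
So g(12) = 1.

1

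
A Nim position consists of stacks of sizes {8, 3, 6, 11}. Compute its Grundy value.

6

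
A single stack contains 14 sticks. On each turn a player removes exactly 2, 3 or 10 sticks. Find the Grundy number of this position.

1

Build the Grundy sequence with g(k) = mex{g(k−s) : s ∈ {2, 3, 10}, s ≤ k}:
g(0) = mex{} = 0
g(1) = mex{} = 0
g(2) = mex{0} = 1
g(3) = mex{0} = 1
g(4) = mex{0,1} = 2
g(5) = mex{1} = 0
g(6) = mex{1,2} = 0
g(7) = mex{0,2} = 1
g(8) = mex{0} = 1
g(9) = mex{0,1} = 2
g(10) = mex{0,1} = 2
g(11) = mex{0,1,2} = 3
g(12) = mex{1,2} = 0
g(13) = mex{1,2,3} = 0
g(14) = mex{0,2,3} = 1
So g(14) = 1.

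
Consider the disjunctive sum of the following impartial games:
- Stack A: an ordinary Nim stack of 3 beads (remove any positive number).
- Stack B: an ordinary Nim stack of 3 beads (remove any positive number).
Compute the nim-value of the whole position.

0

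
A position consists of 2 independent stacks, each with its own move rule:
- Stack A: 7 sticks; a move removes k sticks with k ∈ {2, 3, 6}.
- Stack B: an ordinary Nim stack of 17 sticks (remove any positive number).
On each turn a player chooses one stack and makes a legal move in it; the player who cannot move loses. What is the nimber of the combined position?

Build the Grundy sequence for stack A with g(k) = mex{g(k−s) : s ∈ {2, 3, 6}, s ≤ k}:
g(0) = mex{} = 0
g(1) = mex{} = 0
g(2) = mex{0} = 1
g(3) = mex{0} = 1
g(4) = mex{0,1} = 2
g(5) = mex{1} = 0
g(6) = mex{0,1,2} = 3
g(7) = mex{0,2} = 1
So g(7) = 1.
Stack B is a plain Nim stack of size 17, so its Grundy value is 17.
The value of a disjunctive sum is the nim-sum of the parts.
Combined value = 1 XOR 17 = 16.

16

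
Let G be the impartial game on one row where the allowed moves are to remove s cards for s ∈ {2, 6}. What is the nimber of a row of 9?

0

Compute g(0), g(1), … for moves {2, 6}:
k:     0  1  2  3  4  5  6  7  8  9
g(k):  0  0  1  1  0  0  1  1  0  0
So g(9) = 0.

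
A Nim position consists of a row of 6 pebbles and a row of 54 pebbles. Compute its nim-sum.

48

Nim-sum: 6 XOR 54 = 48.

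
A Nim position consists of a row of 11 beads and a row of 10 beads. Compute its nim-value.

Write each in binary and XOR column by column:
  1011  (11)
  1010  (10)
  ----
  0001  (1)

1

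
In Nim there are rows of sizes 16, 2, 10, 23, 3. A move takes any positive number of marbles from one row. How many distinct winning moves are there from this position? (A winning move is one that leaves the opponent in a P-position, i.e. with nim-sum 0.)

Write each in binary and XOR column by column:
  10000  (16)
  00010  (2)
  01010  (10)
  10111  (23)
  00011  (3)
  -----
  01100  (12)
The overall nim-sum is X = 12. A row of size p has a winning move iff p XOR X < p (reduce it to p XOR X).
  16: 16 XOR 12 = 28 ≥ 16 — no move.
  2: 2 XOR 12 = 14 ≥ 2 — no move.
  10: 10 XOR 12 = 6 < 10 — winning move (to 6).
  23: 23 XOR 12 = 27 ≥ 23 — no move.
  3: 3 XOR 12 = 15 ≥ 3 — no move.
That gives 1 winning move.

1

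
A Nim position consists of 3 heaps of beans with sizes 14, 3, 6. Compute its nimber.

Bitwise XOR of the heap sizes:
  1110  (14)
  0011  (3)
  0110  (6)
  ----
  1011  (11)

11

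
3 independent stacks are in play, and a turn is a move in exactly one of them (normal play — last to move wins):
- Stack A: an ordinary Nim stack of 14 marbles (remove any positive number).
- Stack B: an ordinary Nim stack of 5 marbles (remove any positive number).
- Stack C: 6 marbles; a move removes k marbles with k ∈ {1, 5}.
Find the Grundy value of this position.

11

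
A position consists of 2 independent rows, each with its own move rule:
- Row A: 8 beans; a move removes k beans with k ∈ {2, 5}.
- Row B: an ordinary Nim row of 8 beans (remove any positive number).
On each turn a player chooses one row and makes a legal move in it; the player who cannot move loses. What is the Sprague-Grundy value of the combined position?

8

Grundy values for row A (subtraction set {2, 5}):
k:     0  1  2  3  4  5  6  7  8
g(k):  0  0  1  1  0  2  1  0  0
So g(8) = 0.
Row B is a plain Nim row of size 8, so its Grundy value is 8.
The value of a disjunctive sum is the nim-sum of the parts.
Combined value = 0 XOR 8 = 8.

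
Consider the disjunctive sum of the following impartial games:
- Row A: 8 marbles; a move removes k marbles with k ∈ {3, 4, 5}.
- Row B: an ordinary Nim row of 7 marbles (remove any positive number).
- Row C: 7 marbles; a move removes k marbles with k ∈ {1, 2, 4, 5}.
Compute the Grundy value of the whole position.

6

For row A, compute g(0), g(1), … with moves {3, 4, 5}:
g(0) = mex{} = 0
g(1) = mex{} = 0
g(2) = mex{} = 0
g(3) = mex{0} = 1
g(4) = mex{0} = 1
g(5) = mex{0} = 1
g(6) = mex{0,1} = 2
g(7) = mex{0,1} = 2
g(8) = mex{1} = 0
So g(8) = 0.
Row B is a plain Nim row of size 7, so its Grundy value is 7.
Build the Grundy sequence for row C with g(k) = mex{g(k−s) : s ∈ {1, 2, 4, 5}, s ≤ k}:
k:     0  1  2  3  4  5  6  7
g(k):  0  1  2  0  1  2  0  1
So g(7) = 1.
The value of a disjunctive sum is the nim-sum of the parts.
Combined value = 0 ⊕ 7 ⊕ 1 = 6.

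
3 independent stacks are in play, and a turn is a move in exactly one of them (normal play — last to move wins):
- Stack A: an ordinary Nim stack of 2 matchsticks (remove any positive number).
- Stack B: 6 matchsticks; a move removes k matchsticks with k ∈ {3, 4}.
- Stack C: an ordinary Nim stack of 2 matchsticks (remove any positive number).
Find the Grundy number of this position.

Stack A is a plain Nim stack of size 2, so its Grundy value is 2.
Grundy values for stack B (subtraction set {3, 4}):
k:     0  1  2  3  4  5  6
g(k):  0  0  0  1  1  1  2
So g(6) = 2.
Stack C is a plain Nim stack of size 2, so its Grundy value is 2.
The value of a disjunctive sum is the nim-sum of the parts.
Combined value = 2 XOR 2 XOR 2 = 2.

2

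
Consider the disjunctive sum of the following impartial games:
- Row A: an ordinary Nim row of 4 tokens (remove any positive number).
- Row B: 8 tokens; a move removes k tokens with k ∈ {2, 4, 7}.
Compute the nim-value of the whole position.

5

Row A is a plain Nim row of size 4, so its Grundy value is 4.
Build the Grundy sequence for row B with g(k) = mex{g(k−s) : s ∈ {2, 4, 7}, s ≤ k}:
k:     0  1  2  3  4  5  6  7  8
g(k):  0  0  1  1  2  2  0  3  1
So g(8) = 1.
The value of a disjunctive sum is the nim-sum of the parts.
Combined value = 4 XOR 1 = 5.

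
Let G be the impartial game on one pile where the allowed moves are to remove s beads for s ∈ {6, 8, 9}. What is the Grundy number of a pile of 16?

Grundy values for subtraction set {6, 8, 9}:
k:     0  1  2  3  4  5  6  7  8  9 10 11 12 13 14 15 16
g(k):  0  0  0  0  0  0  1  1  1  1  1  1  2  2  2  0  0
So g(16) = 0.

0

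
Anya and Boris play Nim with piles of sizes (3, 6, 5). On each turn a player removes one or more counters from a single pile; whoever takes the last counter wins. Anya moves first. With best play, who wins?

Boris wins

In binary:
  011  (3)
  110  (6)
  101  (5)
  ---
  000  (0)
The nim-sum is 0, so this is a P-position: the player to move is in a losing position under optimal play; Anya is about to move from it and so loses — Boris wins.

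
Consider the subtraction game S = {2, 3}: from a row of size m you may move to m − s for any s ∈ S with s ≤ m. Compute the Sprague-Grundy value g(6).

Compute g(0), g(1), … for moves {2, 3}:
g(0) = mex{} = 0
g(1) = mex{} = 0
g(2) = mex{0} = 1
g(3) = mex{0} = 1
g(4) = mex{0,1} = 2
g(5) = mex{1} = 0
g(6) = mex{1,2} = 0
So g(6) = 0.

0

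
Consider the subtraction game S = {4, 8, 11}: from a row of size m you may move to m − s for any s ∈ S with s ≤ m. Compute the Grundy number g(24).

Grundy values for subtraction set {4, 8, 11}:
k:     0  1  2  3  4  5  6  7  8  9 10 11 12 13 14 15 16 17 18 19 20 21 22 23 24
g(k):  0  0  0  0  1  1  1  1  2  2  2  2  3  3  3  0  0  0  0  1  1  1  1  2  2
So g(24) = 2.

2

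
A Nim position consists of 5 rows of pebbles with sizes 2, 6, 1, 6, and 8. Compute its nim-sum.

Nim-sum: 2 ⊕ 6 ⊕ 1 ⊕ 6 ⊕ 8 = 11.

11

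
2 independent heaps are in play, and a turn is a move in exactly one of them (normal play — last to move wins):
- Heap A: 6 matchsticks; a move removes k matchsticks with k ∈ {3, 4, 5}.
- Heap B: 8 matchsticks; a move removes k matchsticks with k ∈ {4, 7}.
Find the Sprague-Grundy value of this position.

0

Grundy values for heap A (subtraction set {3, 4, 5}):
k:     0  1  2  3  4  5  6
g(k):  0  0  0  1  1  1  2
So g(6) = 2.
Grundy values for heap B (subtraction set {4, 7}):
g(0) = mex{} = 0
g(1) = mex{} = 0
g(2) = mex{} = 0
g(3) = mex{} = 0
g(4) = mex{0} = 1
g(5) = mex{0} = 1
g(6) = mex{0} = 1
g(7) = mex{0} = 1
g(8) = mex{0,1} = 2
So g(8) = 2.
The value of a disjunctive sum is the nim-sum of the parts.
Combined value = 2 XOR 2 = 0.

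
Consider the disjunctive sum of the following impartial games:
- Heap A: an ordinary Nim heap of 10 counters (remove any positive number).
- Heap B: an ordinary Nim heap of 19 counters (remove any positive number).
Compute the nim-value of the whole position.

Heap A is a plain Nim heap of size 10, so its Grundy value is 10.
Heap B is a plain Nim heap of size 19, so its Grundy value is 19.
The value of a disjunctive sum is the nim-sum of the parts.
Combined value = 10 XOR 19 = 25.

25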